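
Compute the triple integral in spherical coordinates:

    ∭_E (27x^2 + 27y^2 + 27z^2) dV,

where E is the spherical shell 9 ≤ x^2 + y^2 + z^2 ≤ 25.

In spherical coordinates, x = ρ sin(φ) cos(θ), y = ρ sin(φ) sin(θ), z = ρ cos(φ), and dV = ρ^2 sin(φ) dρ dφ dθ.

The integrand becomes 27ρ^2, so

    ∭_E (27x^2 + 27y^2 + 27z^2) dV = ∫_{0}^{2π} ∫_{0}^{π} ∫_{3}^{5} (27ρ^2) · ρ^2 sin(φ) dρ dφ dθ.

Inner (ρ): 77814sin(φ)/5.
Middle (φ): 155628/5.
Outer (θ): 311256π/5.

Therefore the triple integral equals 311256π/5.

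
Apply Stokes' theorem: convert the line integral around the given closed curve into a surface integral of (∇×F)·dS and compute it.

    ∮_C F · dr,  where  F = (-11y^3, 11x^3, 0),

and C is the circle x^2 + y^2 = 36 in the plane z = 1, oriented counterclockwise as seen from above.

Let S be the flat disk x^2 + y^2 ≤ 36 in the plane z = 1, with upward unit normal n̂ = ẑ. By Stokes' theorem,

    ∮_C F · dr = ∬_S (∇ × F) · n̂ dS = ∬_D (curl F)_z dA,

where D is the disk x^2 + y^2 ≤ 36.

Compute the curl of F = (-11y^3, 11x^3, 0):
    (∇ × F)_x = ∂F_z/∂y - ∂F_y/∂z = 0,
    (∇ × F)_y = ∂F_x/∂z - ∂F_z/∂x = 0,
    (∇ × F)_z = ∂F_y/∂x - ∂F_x/∂y = 33x^2 + 33y^2.

On z = 1, (curl F)_z = 33x^2 + 33y^2.

Convert to polar (x = r cos θ, y = r sin θ, dA = r dr dθ); the integrand becomes 33r^2, so

    ∬_D (curl F)_z dA = ∫_0^{2π} ∫_0^{6} (33r^2) · r dr dθ.

Inner (r from 0 to 6): 10692.
Outer (θ from 0 to 2π): 21384π.

Therefore ∮_C F · dr = 21384π.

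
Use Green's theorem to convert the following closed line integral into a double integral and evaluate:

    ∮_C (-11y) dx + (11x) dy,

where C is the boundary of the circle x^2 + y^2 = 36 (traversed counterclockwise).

Green's theorem converts the closed line integral into a double integral over the enclosed region D:

    ∮_C P dx + Q dy = ∬_D (∂Q/∂x - ∂P/∂y) dA.

Here P = -11y, Q = 11x, so

    ∂Q/∂x = 11,    ∂P/∂y = -11,
    ∂Q/∂x - ∂P/∂y = 22.

D is the region x^2 + y^2 ≤ 36. Evaluating the double integral:

In polar coordinates (x = r cos θ, y = r sin θ, dA = r dr dθ) the integrand becomes 22, so

    ∬_D (22) dA = ∫_0^{2π} ∫_0^{6} (22) · r dr dθ.

Inner (r from 0 to 6): 396.
Outer (θ from 0 to 2π): 792π.

Therefore ∮_C P dx + Q dy = 792π.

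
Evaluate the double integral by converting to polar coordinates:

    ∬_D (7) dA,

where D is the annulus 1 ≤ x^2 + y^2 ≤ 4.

The region D is 1 ≤ r ≤ 2, 0 ≤ θ ≤ 2π in polar coordinates, where x = r cos(θ), y = r sin(θ), and dA = r dr dθ.

Under the substitution, the integrand becomes 7, so

    ∬_D (7) dA = ∫_{0}^{2π} ∫_{1}^{2} (7) · r dr dθ.

Inner integral (in r): ∫_{1}^{2} (7) · r dr = 21/2.

Outer integral (in θ): ∫_{0}^{2π} (21/2) dθ = 21π.

Therefore ∬_D (7) dA = 21π.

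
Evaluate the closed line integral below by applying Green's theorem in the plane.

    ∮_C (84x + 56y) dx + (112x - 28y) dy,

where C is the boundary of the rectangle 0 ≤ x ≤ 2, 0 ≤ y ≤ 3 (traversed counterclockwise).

Green's theorem converts the closed line integral into a double integral over the enclosed region D:

    ∮_C P dx + Q dy = ∬_D (∂Q/∂x - ∂P/∂y) dA.

Here P = 84x + 56y, Q = 112x - 28y, so

    ∂Q/∂x = 112,    ∂P/∂y = 56,
    ∂Q/∂x - ∂P/∂y = 56.

D is the region 0 ≤ x ≤ 2, 0 ≤ y ≤ 3. Evaluating the double integral:

    ∬_D (56) dA = ∫_0^{2} ∫_0^{3} (56) dy dx.

Inner (y from 0 to 3): 168.
Outer (x from 0 to 2): 336.

Therefore ∮_C P dx + Q dy = 336.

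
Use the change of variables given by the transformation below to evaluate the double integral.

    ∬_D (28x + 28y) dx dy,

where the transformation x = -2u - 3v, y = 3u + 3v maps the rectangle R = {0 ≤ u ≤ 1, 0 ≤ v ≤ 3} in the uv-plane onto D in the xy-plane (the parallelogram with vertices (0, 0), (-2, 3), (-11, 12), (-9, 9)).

Compute the Jacobian determinant of (x, y) with respect to (u, v):

    ∂(x,y)/∂(u,v) = | -2  -3 | = (-2)(3) - (-3)(3) = 3.
                   | 3  3 |

Its absolute value is |J| = 3 (the area scaling factor).

Substituting x = -2u - 3v, y = 3u + 3v into the integrand,

    28x + 28y → 28u,

so the integral becomes

    ∬_R (28u) · |J| du dv = ∫_0^1 ∫_0^3 (84u) dv du.

Inner (v): 252u.
Outer (u): 126.

Therefore ∬_D (28x + 28y) dx dy = 126.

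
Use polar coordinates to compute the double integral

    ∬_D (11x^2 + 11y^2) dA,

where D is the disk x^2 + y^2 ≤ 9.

The region D is 0 ≤ r ≤ 3, 0 ≤ θ ≤ 2π in polar coordinates, where x = r cos(θ), y = r sin(θ), and dA = r dr dθ.

Under the substitution, the integrand becomes 11r^2, so

    ∬_D (11x^2 + 11y^2) dA = ∫_{0}^{2π} ∫_{0}^{3} (11r^2) · r dr dθ.

Inner integral (in r): ∫_{0}^{3} (11r^2) · r dr = 891/4.

Outer integral (in θ): ∫_{0}^{2π} (891/4) dθ = 891π/2.

Therefore ∬_D (11x^2 + 11y^2) dA = 891π/2.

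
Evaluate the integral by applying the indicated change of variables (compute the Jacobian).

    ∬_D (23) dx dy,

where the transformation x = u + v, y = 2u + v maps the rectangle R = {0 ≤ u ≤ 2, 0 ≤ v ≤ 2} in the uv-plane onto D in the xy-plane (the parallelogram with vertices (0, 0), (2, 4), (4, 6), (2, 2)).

Compute the Jacobian determinant of (x, y) with respect to (u, v):

    ∂(x,y)/∂(u,v) = | 1  1 | = (1)(1) - (1)(2) = -1.
                   | 2  1 |

Its absolute value is |J| = 1 (the area scaling factor).

Substituting x = u + v, y = 2u + v into the integrand,

    23 → 23,

so the integral becomes

    ∬_R (23) · |J| du dv = ∫_0^2 ∫_0^2 (23) dv du.

Inner (v): 46.
Outer (u): 92.

Therefore ∬_D (23) dx dy = 92.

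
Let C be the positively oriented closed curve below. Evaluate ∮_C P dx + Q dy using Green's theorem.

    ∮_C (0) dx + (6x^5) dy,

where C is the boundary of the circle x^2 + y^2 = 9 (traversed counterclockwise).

Green's theorem converts the closed line integral into a double integral over the enclosed region D:

    ∮_C P dx + Q dy = ∬_D (∂Q/∂x - ∂P/∂y) dA.

Here P = 0, Q = 6x^5, so

    ∂Q/∂x = 30x^4,    ∂P/∂y = 0,
    ∂Q/∂x - ∂P/∂y = 30x^4.

D is the region x^2 + y^2 ≤ 9. Evaluating the double integral:

In polar coordinates (x = r cos θ, y = r sin θ, dA = r dr dθ) the integrand becomes 30r^4cos(θ)^4, so

    ∬_D (30x^4) dA = ∫_0^{2π} ∫_0^{3} (30r^4cos(θ)^4) · r dr dθ.

Inner (r from 0 to 3): 3645cos(θ)^4.
Outer (θ from 0 to 2π): 10935π/4.

Therefore ∮_C P dx + Q dy = 10935π/4.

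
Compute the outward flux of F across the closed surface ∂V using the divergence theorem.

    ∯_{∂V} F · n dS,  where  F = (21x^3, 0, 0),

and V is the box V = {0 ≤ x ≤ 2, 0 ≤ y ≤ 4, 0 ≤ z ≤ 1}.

By the divergence theorem,

    ∯_{∂V} F · n dS = ∭_V (∇ · F) dV.

Compute the divergence:
    ∇ · F = ∂F_x/∂x + ∂F_y/∂y + ∂F_z/∂z = 63x^2 + 0 + 0 = 63x^2.

V is a rectangular box, so dV = dx dy dz with 0 ≤ x ≤ 2, 0 ≤ y ≤ 4, 0 ≤ z ≤ 1.

Integrate (63x^2) over V as an iterated integral:

    ∭_V (∇·F) dV = ∫_0^{2} ∫_0^{4} ∫_0^{1} (63x^2) dz dy dx.

Inner (z from 0 to 1): 63x^2.
Middle (y from 0 to 4): 252x^2.
Outer (x from 0 to 2): 672.

Therefore ∯_{∂V} F · n dS = 672.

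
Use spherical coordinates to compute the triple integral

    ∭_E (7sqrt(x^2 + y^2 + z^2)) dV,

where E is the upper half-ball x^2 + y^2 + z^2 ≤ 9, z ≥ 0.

In spherical coordinates, x = ρ sin(φ) cos(θ), y = ρ sin(φ) sin(θ), z = ρ cos(φ), and dV = ρ^2 sin(φ) dρ dφ dθ.

The integrand becomes 7ρ, so

    ∭_E (7sqrt(x^2 + y^2 + z^2)) dV = ∫_{0}^{2π} ∫_{0}^{π/2} ∫_{0}^{3} (7ρ) · ρ^2 sin(φ) dρ dφ dθ.

Inner (ρ): 567sin(φ)/4.
Middle (φ): 567/4.
Outer (θ): 567π/2.

Therefore the triple integral equals 567π/2.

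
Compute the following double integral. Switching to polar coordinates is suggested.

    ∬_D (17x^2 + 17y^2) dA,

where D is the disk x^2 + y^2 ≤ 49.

The region D is 0 ≤ r ≤ 7, 0 ≤ θ ≤ 2π in polar coordinates, where x = r cos(θ), y = r sin(θ), and dA = r dr dθ.

Under the substitution, the integrand becomes 17r^2, so

    ∬_D (17x^2 + 17y^2) dA = ∫_{0}^{2π} ∫_{0}^{7} (17r^2) · r dr dθ.

Inner integral (in r): ∫_{0}^{7} (17r^2) · r dr = 40817/4.

Outer integral (in θ): ∫_{0}^{2π} (40817/4) dθ = 40817π/2.

Therefore ∬_D (17x^2 + 17y^2) dA = 40817π/2.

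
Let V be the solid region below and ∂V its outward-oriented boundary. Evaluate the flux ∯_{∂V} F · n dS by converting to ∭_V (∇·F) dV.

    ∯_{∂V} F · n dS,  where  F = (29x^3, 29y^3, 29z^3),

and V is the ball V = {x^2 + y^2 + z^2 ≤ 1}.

By the divergence theorem,

    ∯_{∂V} F · n dS = ∭_V (∇ · F) dV.

Compute the divergence:
    ∇ · F = ∂F_x/∂x + ∂F_y/∂y + ∂F_z/∂z = 87x^2 + 87y^2 + 87z^2.

In spherical coordinates, x = ρ sin(φ) cos(θ), y = ρ sin(φ) sin(θ), z = ρ cos(φ), dV = ρ^2 sin(φ) dρ dφ dθ, with 0 ≤ ρ ≤ 1, 0 ≤ φ ≤ π, 0 ≤ θ ≤ 2π.

The integrand, after substitution and multiplying by the volume element, becomes (87ρ^2) · ρ^2 sin(φ), so

    ∭_V (∇·F) dV = ∫_0^{2π} ∫_0^{π} ∫_0^{1} (87ρ^2) · ρ^2 sin(φ) dρ dφ dθ.

Inner (ρ from 0 to 1): 87sin(φ)/5.
Middle (φ from 0 to π): 174/5.
Outer (θ from 0 to 2π): 348π/5.

Therefore ∯_{∂V} F · n dS = 348π/5.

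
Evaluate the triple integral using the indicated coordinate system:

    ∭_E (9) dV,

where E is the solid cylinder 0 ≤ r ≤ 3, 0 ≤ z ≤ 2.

In cylindrical coordinates, x = r cos(θ), y = r sin(θ), z = z, and dV = r dr dθ dz.

The integrand becomes 9, so

    ∭_E (9) dV = ∫_{0}^{2π} ∫_{0}^{3} ∫_{0}^{2} (9) · r dz dr dθ.

Inner (z): 18r.
Middle (r from 0 to 3): 81.
Outer (θ): 162π.

Therefore the triple integral equals 162π.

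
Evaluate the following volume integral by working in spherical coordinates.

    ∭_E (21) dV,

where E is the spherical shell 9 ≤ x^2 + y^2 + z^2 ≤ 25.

In spherical coordinates, x = ρ sin(φ) cos(θ), y = ρ sin(φ) sin(θ), z = ρ cos(φ), and dV = ρ^2 sin(φ) dρ dφ dθ.

The integrand becomes 21, so

    ∭_E (21) dV = ∫_{0}^{2π} ∫_{0}^{π} ∫_{3}^{5} (21) · ρ^2 sin(φ) dρ dφ dθ.

Inner (ρ): 686sin(φ).
Middle (φ): 1372.
Outer (θ): 2744π.

Therefore the triple integral equals 2744π.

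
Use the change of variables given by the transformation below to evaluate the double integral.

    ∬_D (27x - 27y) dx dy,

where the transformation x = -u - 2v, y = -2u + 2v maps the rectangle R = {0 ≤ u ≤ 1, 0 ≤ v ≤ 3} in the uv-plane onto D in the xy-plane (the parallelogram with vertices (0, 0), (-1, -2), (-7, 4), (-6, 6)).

Compute the Jacobian determinant of (x, y) with respect to (u, v):

    ∂(x,y)/∂(u,v) = | -1  -2 | = (-1)(2) - (-2)(-2) = -6.
                   | -2  2 |

Its absolute value is |J| = 6 (the area scaling factor).

Substituting x = -u - 2v, y = -2u + 2v into the integrand,

    27x - 27y → 27u - 108v,

so the integral becomes

    ∬_R (27u - 108v) · |J| du dv = ∫_0^1 ∫_0^3 (162u - 648v) dv du.

Inner (v): 486u - 2916.
Outer (u): -2673.

Therefore ∬_D (27x - 27y) dx dy = -2673.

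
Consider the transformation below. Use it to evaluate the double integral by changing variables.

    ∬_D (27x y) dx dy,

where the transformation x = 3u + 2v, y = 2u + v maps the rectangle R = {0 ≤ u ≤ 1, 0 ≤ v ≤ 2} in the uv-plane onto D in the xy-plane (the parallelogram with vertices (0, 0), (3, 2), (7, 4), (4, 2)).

Compute the Jacobian determinant of (x, y) with respect to (u, v):

    ∂(x,y)/∂(u,v) = | 3  2 | = (3)(1) - (2)(2) = -1.
                   | 2  1 |

Its absolute value is |J| = 1 (the area scaling factor).

Substituting x = 3u + 2v, y = 2u + v into the integrand,

    27x y → 162u^2 + 189u v + 54v^2,

so the integral becomes

    ∬_R (162u^2 + 189u v + 54v^2) · |J| du dv = ∫_0^1 ∫_0^2 (162u^2 + 189u v + 54v^2) dv du.

Inner (v): 324u^2 + 378u + 144.
Outer (u): 441.

Therefore ∬_D (27x y) dx dy = 441.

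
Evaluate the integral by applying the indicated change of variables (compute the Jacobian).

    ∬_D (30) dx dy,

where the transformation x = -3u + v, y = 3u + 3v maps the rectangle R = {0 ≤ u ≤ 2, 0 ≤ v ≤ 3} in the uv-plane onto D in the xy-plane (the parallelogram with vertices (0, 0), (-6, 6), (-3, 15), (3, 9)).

Compute the Jacobian determinant of (x, y) with respect to (u, v):

    ∂(x,y)/∂(u,v) = | -3  1 | = (-3)(3) - (1)(3) = -12.
                   | 3  3 |

Its absolute value is |J| = 12 (the area scaling factor).

Substituting x = -3u + v, y = 3u + 3v into the integrand,

    30 → 30,

so the integral becomes

    ∬_R (30) · |J| du dv = ∫_0^2 ∫_0^3 (360) dv du.

Inner (v): 1080.
Outer (u): 2160.

Therefore ∬_D (30) dx dy = 2160.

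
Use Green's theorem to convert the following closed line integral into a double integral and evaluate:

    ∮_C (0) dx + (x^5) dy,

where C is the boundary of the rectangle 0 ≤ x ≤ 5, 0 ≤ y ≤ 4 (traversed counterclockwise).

Green's theorem converts the closed line integral into a double integral over the enclosed region D:

    ∮_C P dx + Q dy = ∬_D (∂Q/∂x - ∂P/∂y) dA.

Here P = 0, Q = x^5, so

    ∂Q/∂x = 5x^4,    ∂P/∂y = 0,
    ∂Q/∂x - ∂P/∂y = 5x^4.

D is the region 0 ≤ x ≤ 5, 0 ≤ y ≤ 4. Evaluating the double integral:

    ∬_D (5x^4) dA = ∫_0^{5} ∫_0^{4} (5x^4) dy dx.

Inner (y from 0 to 4): 20x^4.
Outer (x from 0 to 5): 12500.

Therefore ∮_C P dx + Q dy = 12500.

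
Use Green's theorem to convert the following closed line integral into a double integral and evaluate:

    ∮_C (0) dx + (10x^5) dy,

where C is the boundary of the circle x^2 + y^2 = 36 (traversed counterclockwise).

Green's theorem converts the closed line integral into a double integral over the enclosed region D:

    ∮_C P dx + Q dy = ∬_D (∂Q/∂x - ∂P/∂y) dA.

Here P = 0, Q = 10x^5, so

    ∂Q/∂x = 50x^4,    ∂P/∂y = 0,
    ∂Q/∂x - ∂P/∂y = 50x^4.

D is the region x^2 + y^2 ≤ 36. Evaluating the double integral:

In polar coordinates (x = r cos θ, y = r sin θ, dA = r dr dθ) the integrand becomes 50r^4cos(θ)^4, so

    ∬_D (50x^4) dA = ∫_0^{2π} ∫_0^{6} (50r^4cos(θ)^4) · r dr dθ.

Inner (r from 0 to 6): 388800cos(θ)^4.
Outer (θ from 0 to 2π): 291600π.

Therefore ∮_C P dx + Q dy = 291600π.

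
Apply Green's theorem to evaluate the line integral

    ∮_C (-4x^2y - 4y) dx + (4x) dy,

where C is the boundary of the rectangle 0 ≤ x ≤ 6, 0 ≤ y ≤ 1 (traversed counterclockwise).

Green's theorem converts the closed line integral into a double integral over the enclosed region D:

    ∮_C P dx + Q dy = ∬_D (∂Q/∂x - ∂P/∂y) dA.

Here P = -4x^2y - 4y, Q = 4x, so

    ∂Q/∂x = 4,    ∂P/∂y = -4x^2 - 4,
    ∂Q/∂x - ∂P/∂y = 4x^2 + 8.

D is the region 0 ≤ x ≤ 6, 0 ≤ y ≤ 1. Evaluating the double integral:

    ∬_D (4x^2 + 8) dA = ∫_0^{6} ∫_0^{1} (4x^2 + 8) dy dx.

Inner (y from 0 to 1): 4x^2 + 8.
Outer (x from 0 to 6): 336.

Therefore ∮_C P dx + Q dy = 336.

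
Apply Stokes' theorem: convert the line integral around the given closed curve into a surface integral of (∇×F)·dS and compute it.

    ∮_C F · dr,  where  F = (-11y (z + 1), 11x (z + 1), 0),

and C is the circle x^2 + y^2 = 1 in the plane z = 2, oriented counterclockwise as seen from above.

Let S be the flat disk x^2 + y^2 ≤ 1 in the plane z = 2, with upward unit normal n̂ = ẑ. By Stokes' theorem,

    ∮_C F · dr = ∬_S (∇ × F) · n̂ dS = ∬_D (curl F)_z dA,

where D is the disk x^2 + y^2 ≤ 1.

Compute the curl of F = (-11y (z + 1), 11x (z + 1), 0):
    (∇ × F)_x = ∂F_z/∂y - ∂F_y/∂z = -11x,
    (∇ × F)_y = ∂F_x/∂z - ∂F_z/∂x = -11y,
    (∇ × F)_z = ∂F_y/∂x - ∂F_x/∂y = 22z + 22.

On z = 2, (curl F)_z = 66.

Convert to polar (x = r cos θ, y = r sin θ, dA = r dr dθ); the integrand becomes 66, so

    ∬_D (curl F)_z dA = ∫_0^{2π} ∫_0^{1} (66) · r dr dθ.

Inner (r from 0 to 1): 33.
Outer (θ from 0 to 2π): 66π.

Therefore ∮_C F · dr = 66π.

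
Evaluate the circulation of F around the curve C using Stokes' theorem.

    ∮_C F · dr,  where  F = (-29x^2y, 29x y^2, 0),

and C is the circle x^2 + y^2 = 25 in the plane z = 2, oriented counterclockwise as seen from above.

Let S be the flat disk x^2 + y^2 ≤ 25 in the plane z = 2, with upward unit normal n̂ = ẑ. By Stokes' theorem,

    ∮_C F · dr = ∬_S (∇ × F) · n̂ dS = ∬_D (curl F)_z dA,

where D is the disk x^2 + y^2 ≤ 25.

Compute the curl of F = (-29x^2y, 29x y^2, 0):
    (∇ × F)_x = ∂F_z/∂y - ∂F_y/∂z = 0,
    (∇ × F)_y = ∂F_x/∂z - ∂F_z/∂x = 0,
    (∇ × F)_z = ∂F_y/∂x - ∂F_x/∂y = 29x^2 + 29y^2.

On z = 2, (curl F)_z = 29x^2 + 29y^2.

Convert to polar (x = r cos θ, y = r sin θ, dA = r dr dθ); the integrand becomes 29r^2, so

    ∬_D (curl F)_z dA = ∫_0^{2π} ∫_0^{5} (29r^2) · r dr dθ.

Inner (r from 0 to 5): 18125/4.
Outer (θ from 0 to 2π): 18125π/2.

Therefore ∮_C F · dr = 18125π/2.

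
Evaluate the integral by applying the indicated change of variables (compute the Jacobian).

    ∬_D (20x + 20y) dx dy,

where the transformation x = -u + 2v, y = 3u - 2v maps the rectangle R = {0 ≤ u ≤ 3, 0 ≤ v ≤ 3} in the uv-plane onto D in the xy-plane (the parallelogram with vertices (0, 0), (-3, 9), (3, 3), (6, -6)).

Compute the Jacobian determinant of (x, y) with respect to (u, v):

    ∂(x,y)/∂(u,v) = | -1  2 | = (-1)(-2) - (2)(3) = -4.
                   | 3  -2 |

Its absolute value is |J| = 4 (the area scaling factor).

Substituting x = -u + 2v, y = 3u - 2v into the integrand,

    20x + 20y → 40u,

so the integral becomes

    ∬_R (40u) · |J| du dv = ∫_0^3 ∫_0^3 (160u) dv du.

Inner (v): 480u.
Outer (u): 2160.

Therefore ∬_D (20x + 20y) dx dy = 2160.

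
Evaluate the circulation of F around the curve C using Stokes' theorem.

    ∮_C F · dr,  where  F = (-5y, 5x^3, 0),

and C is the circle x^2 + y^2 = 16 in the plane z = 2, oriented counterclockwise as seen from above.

Let S be the flat disk x^2 + y^2 ≤ 16 in the plane z = 2, with upward unit normal n̂ = ẑ. By Stokes' theorem,

    ∮_C F · dr = ∬_S (∇ × F) · n̂ dS = ∬_D (curl F)_z dA,

where D is the disk x^2 + y^2 ≤ 16.

Compute the curl of F = (-5y, 5x^3, 0):
    (∇ × F)_x = ∂F_z/∂y - ∂F_y/∂z = 0,
    (∇ × F)_y = ∂F_x/∂z - ∂F_z/∂x = 0,
    (∇ × F)_z = ∂F_y/∂x - ∂F_x/∂y = 15x^2 + 5.

On z = 2, (curl F)_z = 15x^2 + 5.

Convert to polar (x = r cos θ, y = r sin θ, dA = r dr dθ); the integrand becomes 15r^2cos(θ)^2 + 5, so

    ∬_D (curl F)_z dA = ∫_0^{2π} ∫_0^{4} (15r^2cos(θ)^2 + 5) · r dr dθ.

Inner (r from 0 to 4): 960cos(θ)^2 + 40.
Outer (θ from 0 to 2π): 1040π.

Therefore ∮_C F · dr = 1040π.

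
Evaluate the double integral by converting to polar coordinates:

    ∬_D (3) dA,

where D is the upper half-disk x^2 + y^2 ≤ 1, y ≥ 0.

The region D is 0 ≤ r ≤ 1, 0 ≤ θ ≤ π in polar coordinates, where x = r cos(θ), y = r sin(θ), and dA = r dr dθ.

Under the substitution, the integrand becomes 3, so

    ∬_D (3) dA = ∫_{0}^{π} ∫_{0}^{1} (3) · r dr dθ.

Inner integral (in r): ∫_{0}^{1} (3) · r dr = 3/2.

Outer integral (in θ): ∫_{0}^{π} (3/2) dθ = 3π/2.

Therefore ∬_D (3) dA = 3π/2.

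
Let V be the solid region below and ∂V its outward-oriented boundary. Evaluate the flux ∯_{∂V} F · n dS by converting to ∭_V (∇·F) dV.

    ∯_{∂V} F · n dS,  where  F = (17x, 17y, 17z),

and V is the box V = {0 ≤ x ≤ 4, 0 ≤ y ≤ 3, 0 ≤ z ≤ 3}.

By the divergence theorem,

    ∯_{∂V} F · n dS = ∭_V (∇ · F) dV.

Compute the divergence:
    ∇ · F = ∂F_x/∂x + ∂F_y/∂y + ∂F_z/∂z = 17 + 17 + 17 = 51.

V is a rectangular box, so dV = dx dy dz with 0 ≤ x ≤ 4, 0 ≤ y ≤ 3, 0 ≤ z ≤ 3.

Integrate (51) over V as an iterated integral:

    ∭_V (∇·F) dV = ∫_0^{4} ∫_0^{3} ∫_0^{3} (51) dz dy dx.

Inner (z from 0 to 3): 153.
Middle (y from 0 to 3): 459.
Outer (x from 0 to 4): 1836.

Therefore ∯_{∂V} F · n dS = 1836.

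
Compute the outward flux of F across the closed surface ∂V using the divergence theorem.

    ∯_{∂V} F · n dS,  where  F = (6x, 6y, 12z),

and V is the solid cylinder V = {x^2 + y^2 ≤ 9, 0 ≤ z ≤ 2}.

By the divergence theorem,

    ∯_{∂V} F · n dS = ∭_V (∇ · F) dV.

Compute the divergence:
    ∇ · F = ∂F_x/∂x + ∂F_y/∂y + ∂F_z/∂z = 6 + 6 + 12 = 24.

In cylindrical coordinates, x = r cos(θ), y = r sin(θ), z = z, dV = r dr dθ dz, with 0 ≤ r ≤ 3, 0 ≤ θ ≤ 2π, 0 ≤ z ≤ 2.

The integrand, after substitution and multiplying by the volume element, becomes (24) · r, so

    ∭_V (∇·F) dV = ∫_0^{2π} ∫_0^{3} ∫_0^{2} (24) · r dz dr dθ.

Inner (z from 0 to 2): 48r.
Middle (r from 0 to 3): 216.
Outer (θ from 0 to 2π): 432π.

Therefore ∯_{∂V} F · n dS = 432π.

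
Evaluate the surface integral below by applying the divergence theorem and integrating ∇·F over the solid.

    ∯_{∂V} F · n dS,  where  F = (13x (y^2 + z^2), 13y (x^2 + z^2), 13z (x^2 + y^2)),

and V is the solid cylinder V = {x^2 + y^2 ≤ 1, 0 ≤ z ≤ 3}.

By the divergence theorem,

    ∯_{∂V} F · n dS = ∭_V (∇ · F) dV.

Compute the divergence:
    ∇ · F = ∂F_x/∂x + ∂F_y/∂y + ∂F_z/∂z = 13y^2 + 13z^2 + 13x^2 + 13z^2 + 13x^2 + 13y^2 = 26x^2 + 26y^2 + 26z^2.

In cylindrical coordinates, x = r cos(θ), y = r sin(θ), z = z, dV = r dr dθ dz, with 0 ≤ r ≤ 1, 0 ≤ θ ≤ 2π, 0 ≤ z ≤ 3.

The integrand, after substitution and multiplying by the volume element, becomes (26r^2 + 26z^2) · r, so

    ∭_V (∇·F) dV = ∫_0^{2π} ∫_0^{1} ∫_0^{3} (26r^2 + 26z^2) · r dz dr dθ.

Inner (z from 0 to 3): 78r (r^2 + 3).
Middle (r from 0 to 1): 273/2.
Outer (θ from 0 to 2π): 273π.

Therefore ∯_{∂V} F · n dS = 273π.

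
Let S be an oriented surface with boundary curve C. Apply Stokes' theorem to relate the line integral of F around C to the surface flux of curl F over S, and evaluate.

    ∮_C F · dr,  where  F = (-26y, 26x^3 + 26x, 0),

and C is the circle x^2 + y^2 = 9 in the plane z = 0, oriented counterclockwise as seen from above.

Let S be the flat disk x^2 + y^2 ≤ 9 in the plane z = 0, with upward unit normal n̂ = ẑ. By Stokes' theorem,

    ∮_C F · dr = ∬_S (∇ × F) · n̂ dS = ∬_D (curl F)_z dA,

where D is the disk x^2 + y^2 ≤ 9.

Compute the curl of F = (-26y, 26x^3 + 26x, 0):
    (∇ × F)_x = ∂F_z/∂y - ∂F_y/∂z = 0,
    (∇ × F)_y = ∂F_x/∂z - ∂F_z/∂x = 0,
    (∇ × F)_z = ∂F_y/∂x - ∂F_x/∂y = 78x^2 + 52.

On z = 0, (curl F)_z = 78x^2 + 52.

Convert to polar (x = r cos θ, y = r sin θ, dA = r dr dθ); the integrand becomes 78r^2cos(θ)^2 + 52, so

    ∬_D (curl F)_z dA = ∫_0^{2π} ∫_0^{3} (78r^2cos(θ)^2 + 52) · r dr dθ.

Inner (r from 0 to 3): 3159cos(θ)^2/2 + 234.
Outer (θ from 0 to 2π): 4095π/2.

Therefore ∮_C F · dr = 4095π/2.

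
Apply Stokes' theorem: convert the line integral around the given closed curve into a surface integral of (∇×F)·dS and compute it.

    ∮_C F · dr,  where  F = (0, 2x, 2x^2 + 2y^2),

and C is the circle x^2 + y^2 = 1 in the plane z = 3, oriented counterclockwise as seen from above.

Let S be the flat disk x^2 + y^2 ≤ 1 in the plane z = 3, with upward unit normal n̂ = ẑ. By Stokes' theorem,

    ∮_C F · dr = ∬_S (∇ × F) · n̂ dS = ∬_D (curl F)_z dA,

where D is the disk x^2 + y^2 ≤ 1.

Compute the curl of F = (0, 2x, 2x^2 + 2y^2):
    (∇ × F)_x = ∂F_z/∂y - ∂F_y/∂z = 4y,
    (∇ × F)_y = ∂F_x/∂z - ∂F_z/∂x = -4x,
    (∇ × F)_z = ∂F_y/∂x - ∂F_x/∂y = 2.

On z = 3, (curl F)_z = 2.

Convert to polar (x = r cos θ, y = r sin θ, dA = r dr dθ); the integrand becomes 2, so

    ∬_D (curl F)_z dA = ∫_0^{2π} ∫_0^{1} (2) · r dr dθ.

Inner (r from 0 to 1): 1.
Outer (θ from 0 to 2π): 2π.

Therefore ∮_C F · dr = 2π.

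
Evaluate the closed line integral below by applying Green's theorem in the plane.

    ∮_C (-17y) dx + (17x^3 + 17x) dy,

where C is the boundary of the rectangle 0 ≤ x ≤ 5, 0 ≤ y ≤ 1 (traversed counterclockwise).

Green's theorem converts the closed line integral into a double integral over the enclosed region D:

    ∮_C P dx + Q dy = ∬_D (∂Q/∂x - ∂P/∂y) dA.

Here P = -17y, Q = 17x^3 + 17x, so

    ∂Q/∂x = 51x^2 + 17,    ∂P/∂y = -17,
    ∂Q/∂x - ∂P/∂y = 51x^2 + 34.

D is the region 0 ≤ x ≤ 5, 0 ≤ y ≤ 1. Evaluating the double integral:

    ∬_D (51x^2 + 34) dA = ∫_0^{5} ∫_0^{1} (51x^2 + 34) dy dx.

Inner (y from 0 to 1): 51x^2 + 34.
Outer (x from 0 to 5): 2295.

Therefore ∮_C P dx + Q dy = 2295.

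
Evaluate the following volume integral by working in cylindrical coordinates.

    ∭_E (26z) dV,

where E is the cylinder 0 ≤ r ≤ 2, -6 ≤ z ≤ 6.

In cylindrical coordinates, x = r cos(θ), y = r sin(θ), z = z, and dV = r dr dθ dz.

The integrand becomes 26z, so

    ∭_E (26z) dV = ∫_{0}^{2π} ∫_{0}^{2} ∫_{-6}^{6} (26z) · r dz dr dθ.

Inner (z): 0.
Middle (r from 0 to 2): 0.
Outer (θ): 0.

Therefore the triple integral equals 0.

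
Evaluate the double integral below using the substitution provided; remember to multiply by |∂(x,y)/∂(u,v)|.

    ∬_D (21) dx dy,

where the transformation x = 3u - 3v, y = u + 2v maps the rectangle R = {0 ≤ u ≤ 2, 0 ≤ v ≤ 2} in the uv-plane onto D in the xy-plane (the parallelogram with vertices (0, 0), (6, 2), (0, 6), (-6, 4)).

Compute the Jacobian determinant of (x, y) with respect to (u, v):

    ∂(x,y)/∂(u,v) = | 3  -3 | = (3)(2) - (-3)(1) = 9.
                   | 1  2 |

Its absolute value is |J| = 9 (the area scaling factor).

Substituting x = 3u - 3v, y = u + 2v into the integrand,

    21 → 21,

so the integral becomes

    ∬_R (21) · |J| du dv = ∫_0^2 ∫_0^2 (189) dv du.

Inner (v): 378.
Outer (u): 756.

Therefore ∬_D (21) dx dy = 756.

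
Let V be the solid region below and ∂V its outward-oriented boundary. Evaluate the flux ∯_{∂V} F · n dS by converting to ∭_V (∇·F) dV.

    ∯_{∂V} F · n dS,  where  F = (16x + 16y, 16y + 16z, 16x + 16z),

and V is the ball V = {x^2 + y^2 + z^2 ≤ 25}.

By the divergence theorem,

    ∯_{∂V} F · n dS = ∭_V (∇ · F) dV.

Compute the divergence:
    ∇ · F = ∂F_x/∂x + ∂F_y/∂y + ∂F_z/∂z = 16 + 16 + 16 = 48.

In spherical coordinates, x = ρ sin(φ) cos(θ), y = ρ sin(φ) sin(θ), z = ρ cos(φ), dV = ρ^2 sin(φ) dρ dφ dθ, with 0 ≤ ρ ≤ 5, 0 ≤ φ ≤ π, 0 ≤ θ ≤ 2π.

The integrand, after substitution and multiplying by the volume element, becomes (48) · ρ^2 sin(φ), so

    ∭_V (∇·F) dV = ∫_0^{2π} ∫_0^{π} ∫_0^{5} (48) · ρ^2 sin(φ) dρ dφ dθ.

Inner (ρ from 0 to 5): 2000sin(φ).
Middle (φ from 0 to π): 4000.
Outer (θ from 0 to 2π): 8000π.

Therefore ∯_{∂V} F · n dS = 8000π.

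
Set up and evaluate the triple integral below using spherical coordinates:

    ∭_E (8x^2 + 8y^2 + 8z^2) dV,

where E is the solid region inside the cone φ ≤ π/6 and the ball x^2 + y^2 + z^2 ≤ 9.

In spherical coordinates, x = ρ sin(φ) cos(θ), y = ρ sin(φ) sin(θ), z = ρ cos(φ), and dV = ρ^2 sin(φ) dρ dφ dθ.

The integrand becomes 8ρ^2, so

    ∭_E (8x^2 + 8y^2 + 8z^2) dV = ∫_{0}^{2π} ∫_{0}^{π/6} ∫_{0}^{3} (8ρ^2) · ρ^2 sin(φ) dρ dφ dθ.

Inner (ρ): 1944sin(φ)/5.
Middle (φ): 1944/5 - 972sqrt(3)/5.
Outer (θ): 1944π (2 - sqrt(3))/5.

Therefore the triple integral equals 1944π (2 - sqrt(3))/5.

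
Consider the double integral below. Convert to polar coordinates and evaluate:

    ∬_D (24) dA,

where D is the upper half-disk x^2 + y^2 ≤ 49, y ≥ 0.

The region D is 0 ≤ r ≤ 7, 0 ≤ θ ≤ π in polar coordinates, where x = r cos(θ), y = r sin(θ), and dA = r dr dθ.

Under the substitution, the integrand becomes 24, so

    ∬_D (24) dA = ∫_{0}^{π} ∫_{0}^{7} (24) · r dr dθ.

Inner integral (in r): ∫_{0}^{7} (24) · r dr = 588.

Outer integral (in θ): ∫_{0}^{π} (588) dθ = 588π.

Therefore ∬_D (24) dA = 588π.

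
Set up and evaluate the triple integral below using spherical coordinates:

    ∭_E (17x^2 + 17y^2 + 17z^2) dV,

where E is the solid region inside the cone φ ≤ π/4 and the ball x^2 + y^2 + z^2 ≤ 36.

In spherical coordinates, x = ρ sin(φ) cos(θ), y = ρ sin(φ) sin(θ), z = ρ cos(φ), and dV = ρ^2 sin(φ) dρ dφ dθ.

The integrand becomes 17ρ^2, so

    ∭_E (17x^2 + 17y^2 + 17z^2) dV = ∫_{0}^{2π} ∫_{0}^{π/4} ∫_{0}^{6} (17ρ^2) · ρ^2 sin(φ) dρ dφ dθ.

Inner (ρ): 132192sin(φ)/5.
Middle (φ): 132192/5 - 66096sqrt(2)/5.
Outer (θ): 132192π (2 - sqrt(2))/5.

Therefore the triple integral equals 132192π (2 - sqrt(2))/5.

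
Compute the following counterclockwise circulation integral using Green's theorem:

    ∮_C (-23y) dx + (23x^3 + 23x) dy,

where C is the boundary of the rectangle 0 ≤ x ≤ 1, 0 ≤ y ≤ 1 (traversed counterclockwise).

Green's theorem converts the closed line integral into a double integral over the enclosed region D:

    ∮_C P dx + Q dy = ∬_D (∂Q/∂x - ∂P/∂y) dA.

Here P = -23y, Q = 23x^3 + 23x, so

    ∂Q/∂x = 69x^2 + 23,    ∂P/∂y = -23,
    ∂Q/∂x - ∂P/∂y = 69x^2 + 46.

D is the region 0 ≤ x ≤ 1, 0 ≤ y ≤ 1. Evaluating the double integral:

    ∬_D (69x^2 + 46) dA = ∫_0^{1} ∫_0^{1} (69x^2 + 46) dy dx.

Inner (y from 0 to 1): 69x^2 + 46.
Outer (x from 0 to 1): 69.

Therefore ∮_C P dx + Q dy = 69.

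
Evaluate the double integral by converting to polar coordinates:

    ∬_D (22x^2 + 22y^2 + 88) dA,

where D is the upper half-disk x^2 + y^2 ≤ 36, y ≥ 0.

The region D is 0 ≤ r ≤ 6, 0 ≤ θ ≤ π in polar coordinates, where x = r cos(θ), y = r sin(θ), and dA = r dr dθ.

Under the substitution, the integrand becomes 22r^2 + 88, so

    ∬_D (22x^2 + 22y^2 + 88) dA = ∫_{0}^{π} ∫_{0}^{6} (22r^2 + 88) · r dr dθ.

Inner integral (in r): ∫_{0}^{6} (22r^2 + 88) · r dr = 8712.

Outer integral (in θ): ∫_{0}^{π} (8712) dθ = 8712π.

Therefore ∬_D (22x^2 + 22y^2 + 88) dA = 8712π.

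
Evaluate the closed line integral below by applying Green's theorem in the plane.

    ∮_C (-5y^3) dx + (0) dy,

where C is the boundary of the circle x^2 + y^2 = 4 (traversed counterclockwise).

Green's theorem converts the closed line integral into a double integral over the enclosed region D:

    ∮_C P dx + Q dy = ∬_D (∂Q/∂x - ∂P/∂y) dA.

Here P = -5y^3, Q = 0, so

    ∂Q/∂x = 0,    ∂P/∂y = -15y^2,
    ∂Q/∂x - ∂P/∂y = 15y^2.

D is the region x^2 + y^2 ≤ 4. Evaluating the double integral:

In polar coordinates (x = r cos θ, y = r sin θ, dA = r dr dθ) the integrand becomes 15r^2sin(θ)^2, so

    ∬_D (15y^2) dA = ∫_0^{2π} ∫_0^{2} (15r^2sin(θ)^2) · r dr dθ.

Inner (r from 0 to 2): 60sin(θ)^2.
Outer (θ from 0 to 2π): 60π.

Therefore ∮_C P dx + Q dy = 60π.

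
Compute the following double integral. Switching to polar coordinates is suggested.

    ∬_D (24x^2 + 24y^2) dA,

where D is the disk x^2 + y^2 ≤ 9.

The region D is 0 ≤ r ≤ 3, 0 ≤ θ ≤ 2π in polar coordinates, where x = r cos(θ), y = r sin(θ), and dA = r dr dθ.

Under the substitution, the integrand becomes 24r^2, so

    ∬_D (24x^2 + 24y^2) dA = ∫_{0}^{2π} ∫_{0}^{3} (24r^2) · r dr dθ.

Inner integral (in r): ∫_{0}^{3} (24r^2) · r dr = 486.

Outer integral (in θ): ∫_{0}^{2π} (486) dθ = 972π.

Therefore ∬_D (24x^2 + 24y^2) dA = 972π.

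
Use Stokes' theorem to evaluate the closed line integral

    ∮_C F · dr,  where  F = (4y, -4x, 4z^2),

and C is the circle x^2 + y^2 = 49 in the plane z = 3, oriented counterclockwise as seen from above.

Let S be the flat disk x^2 + y^2 ≤ 49 in the plane z = 3, with upward unit normal n̂ = ẑ. By Stokes' theorem,

    ∮_C F · dr = ∬_S (∇ × F) · n̂ dS = ∬_D (curl F)_z dA,

where D is the disk x^2 + y^2 ≤ 49.

Compute the curl of F = (4y, -4x, 4z^2):
    (∇ × F)_x = ∂F_z/∂y - ∂F_y/∂z = 0,
    (∇ × F)_y = ∂F_x/∂z - ∂F_z/∂x = 0,
    (∇ × F)_z = ∂F_y/∂x - ∂F_x/∂y = -8.

On z = 3, (curl F)_z = -8.

Convert to polar (x = r cos θ, y = r sin θ, dA = r dr dθ); the integrand becomes -8, so

    ∬_D (curl F)_z dA = ∫_0^{2π} ∫_0^{7} (-8) · r dr dθ.

Inner (r from 0 to 7): -196.
Outer (θ from 0 to 2π): -392π.

Therefore ∮_C F · dr = -392π.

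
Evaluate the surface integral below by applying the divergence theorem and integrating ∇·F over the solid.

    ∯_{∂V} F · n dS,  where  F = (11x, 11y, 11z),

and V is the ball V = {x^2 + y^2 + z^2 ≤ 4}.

By the divergence theorem,

    ∯_{∂V} F · n dS = ∭_V (∇ · F) dV.

Compute the divergence:
    ∇ · F = ∂F_x/∂x + ∂F_y/∂y + ∂F_z/∂z = 11 + 11 + 11 = 33.

In spherical coordinates, x = ρ sin(φ) cos(θ), y = ρ sin(φ) sin(θ), z = ρ cos(φ), dV = ρ^2 sin(φ) dρ dφ dθ, with 0 ≤ ρ ≤ 2, 0 ≤ φ ≤ π, 0 ≤ θ ≤ 2π.

The integrand, after substitution and multiplying by the volume element, becomes (33) · ρ^2 sin(φ), so

    ∭_V (∇·F) dV = ∫_0^{2π} ∫_0^{π} ∫_0^{2} (33) · ρ^2 sin(φ) dρ dφ dθ.

Inner (ρ from 0 to 2): 88sin(φ).
Middle (φ from 0 to π): 176.
Outer (θ from 0 to 2π): 352π.

Therefore ∯_{∂V} F · n dS = 352π.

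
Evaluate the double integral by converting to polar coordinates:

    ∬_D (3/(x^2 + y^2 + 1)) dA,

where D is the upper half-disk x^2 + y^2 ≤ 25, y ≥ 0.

The region D is 0 ≤ r ≤ 5, 0 ≤ θ ≤ π in polar coordinates, where x = r cos(θ), y = r sin(θ), and dA = r dr dθ.

Under the substitution, the integrand becomes 3/(r^2 + 1), so

    ∬_D (3/(x^2 + y^2 + 1)) dA = ∫_{0}^{π} ∫_{0}^{5} (3/(r^2 + 1)) · r dr dθ.

Inner integral (in r): ∫_{0}^{5} (3/(r^2 + 1)) · r dr = 3log(26)/2.

Outer integral (in θ): ∫_{0}^{π} (3log(26)/2) dθ = 3π log(26)/2.

Therefore ∬_D (3/(x^2 + y^2 + 1)) dA = 3π log(26)/2.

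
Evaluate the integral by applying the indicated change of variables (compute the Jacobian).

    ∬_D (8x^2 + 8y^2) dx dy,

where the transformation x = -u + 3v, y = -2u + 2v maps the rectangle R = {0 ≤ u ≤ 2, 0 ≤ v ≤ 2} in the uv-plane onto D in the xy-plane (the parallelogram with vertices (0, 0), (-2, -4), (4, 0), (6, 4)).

Compute the Jacobian determinant of (x, y) with respect to (u, v):

    ∂(x,y)/∂(u,v) = | -1  3 | = (-1)(2) - (3)(-2) = 4.
                   | -2  2 |

Its absolute value is |J| = 4 (the area scaling factor).

Substituting x = -u + 3v, y = -2u + 2v into the integrand,

    8x^2 + 8y^2 → 40u^2 - 112u v + 104v^2,

so the integral becomes

    ∬_R (40u^2 - 112u v + 104v^2) · |J| du dv = ∫_0^2 ∫_0^2 (160u^2 - 448u v + 416v^2) dv du.

Inner (v): 320u^2 - 896u + 3328/3.
Outer (u): 1280.

Therefore ∬_D (8x^2 + 8y^2) dx dy = 1280.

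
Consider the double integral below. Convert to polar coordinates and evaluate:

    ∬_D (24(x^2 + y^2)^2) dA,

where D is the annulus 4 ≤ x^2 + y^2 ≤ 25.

The region D is 2 ≤ r ≤ 5, 0 ≤ θ ≤ 2π in polar coordinates, where x = r cos(θ), y = r sin(θ), and dA = r dr dθ.

Under the substitution, the integrand becomes 24r^4, so

    ∬_D (24(x^2 + y^2)^2) dA = ∫_{0}^{2π} ∫_{2}^{5} (24r^4) · r dr dθ.

Inner integral (in r): ∫_{2}^{5} (24r^4) · r dr = 62244.

Outer integral (in θ): ∫_{0}^{2π} (62244) dθ = 124488π.

Therefore ∬_D (24(x^2 + y^2)^2) dA = 124488π.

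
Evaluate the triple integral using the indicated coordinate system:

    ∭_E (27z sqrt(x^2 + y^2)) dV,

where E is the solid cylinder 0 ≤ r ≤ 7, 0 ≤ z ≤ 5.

In cylindrical coordinates, x = r cos(θ), y = r sin(θ), z = z, and dV = r dr dθ dz.

The integrand becomes 27r z, so

    ∭_E (27z sqrt(x^2 + y^2)) dV = ∫_{0}^{2π} ∫_{0}^{7} ∫_{0}^{5} (27r z) · r dz dr dθ.

Inner (z): 675r^2/2.
Middle (r from 0 to 7): 77175/2.
Outer (θ): 77175π.

Therefore the triple integral equals 77175π.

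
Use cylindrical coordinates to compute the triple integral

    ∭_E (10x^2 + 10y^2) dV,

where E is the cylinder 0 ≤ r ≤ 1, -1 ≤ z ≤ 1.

In cylindrical coordinates, x = r cos(θ), y = r sin(θ), z = z, and dV = r dr dθ dz.

The integrand becomes 10r^2, so

    ∭_E (10x^2 + 10y^2) dV = ∫_{0}^{2π} ∫_{0}^{1} ∫_{-1}^{1} (10r^2) · r dz dr dθ.

Inner (z): 20r^3.
Middle (r from 0 to 1): 5.
Outer (θ): 10π.

Therefore the triple integral equals 10π.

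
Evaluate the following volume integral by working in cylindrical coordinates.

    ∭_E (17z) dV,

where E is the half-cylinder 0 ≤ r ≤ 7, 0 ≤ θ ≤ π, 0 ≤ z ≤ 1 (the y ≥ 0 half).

In cylindrical coordinates, x = r cos(θ), y = r sin(θ), z = z, and dV = r dr dθ dz.

The integrand becomes 17z, so

    ∭_E (17z) dV = ∫_{0}^{π} ∫_{0}^{7} ∫_{0}^{1} (17z) · r dz dr dθ.

Inner (z): 17r/2.
Middle (r from 0 to 7): 833/4.
Outer (θ): 833π/4.

Therefore the triple integral equals 833π/4.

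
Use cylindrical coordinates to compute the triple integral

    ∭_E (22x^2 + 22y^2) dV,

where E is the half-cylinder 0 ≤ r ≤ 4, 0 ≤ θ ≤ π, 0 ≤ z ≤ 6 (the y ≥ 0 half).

In cylindrical coordinates, x = r cos(θ), y = r sin(θ), z = z, and dV = r dr dθ dz.

The integrand becomes 22r^2, so

    ∭_E (22x^2 + 22y^2) dV = ∫_{0}^{π} ∫_{0}^{4} ∫_{0}^{6} (22r^2) · r dz dr dθ.

Inner (z): 132r^3.
Middle (r from 0 to 4): 8448.
Outer (θ): 8448π.

Therefore the triple integral equals 8448π.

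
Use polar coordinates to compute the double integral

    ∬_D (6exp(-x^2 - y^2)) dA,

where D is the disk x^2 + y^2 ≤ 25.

The region D is 0 ≤ r ≤ 5, 0 ≤ θ ≤ 2π in polar coordinates, where x = r cos(θ), y = r sin(θ), and dA = r dr dθ.

Under the substitution, the integrand becomes 6exp(-r^2), so

    ∬_D (6exp(-x^2 - y^2)) dA = ∫_{0}^{2π} ∫_{0}^{5} (6exp(-r^2)) · r dr dθ.

Inner integral (in r): ∫_{0}^{5} (6exp(-r^2)) · r dr = 3 - 3exp(-25).

Outer integral (in θ): ∫_{0}^{2π} (3 - 3exp(-25)) dθ = -6π exp(-25) + 6π.

Therefore ∬_D (6exp(-x^2 - y^2)) dA = -6π exp(-25) + 6π.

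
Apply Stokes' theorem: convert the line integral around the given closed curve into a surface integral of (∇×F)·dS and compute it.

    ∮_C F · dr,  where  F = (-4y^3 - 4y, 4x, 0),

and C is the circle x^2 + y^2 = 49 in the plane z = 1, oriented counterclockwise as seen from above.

Let S be the flat disk x^2 + y^2 ≤ 49 in the plane z = 1, with upward unit normal n̂ = ẑ. By Stokes' theorem,

    ∮_C F · dr = ∬_S (∇ × F) · n̂ dS = ∬_D (curl F)_z dA,

where D is the disk x^2 + y^2 ≤ 49.

Compute the curl of F = (-4y^3 - 4y, 4x, 0):
    (∇ × F)_x = ∂F_z/∂y - ∂F_y/∂z = 0,
    (∇ × F)_y = ∂F_x/∂z - ∂F_z/∂x = 0,
    (∇ × F)_z = ∂F_y/∂x - ∂F_x/∂y = 12y^2 + 8.

On z = 1, (curl F)_z = 12y^2 + 8.

Convert to polar (x = r cos θ, y = r sin θ, dA = r dr dθ); the integrand becomes 12r^2sin(θ)^2 + 8, so

    ∬_D (curl F)_z dA = ∫_0^{2π} ∫_0^{7} (12r^2sin(θ)^2 + 8) · r dr dθ.

Inner (r from 0 to 7): 7203sin(θ)^2 + 196.
Outer (θ from 0 to 2π): 7595π.

Therefore ∮_C F · dr = 7595π.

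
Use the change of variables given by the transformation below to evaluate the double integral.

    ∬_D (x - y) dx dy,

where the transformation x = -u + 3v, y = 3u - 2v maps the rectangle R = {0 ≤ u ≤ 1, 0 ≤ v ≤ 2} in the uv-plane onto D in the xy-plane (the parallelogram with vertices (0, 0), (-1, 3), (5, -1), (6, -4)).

Compute the Jacobian determinant of (x, y) with respect to (u, v):

    ∂(x,y)/∂(u,v) = | -1  3 | = (-1)(-2) - (3)(3) = -7.
                   | 3  -2 |

Its absolute value is |J| = 7 (the area scaling factor).

Substituting x = -u + 3v, y = 3u - 2v into the integrand,

    x - y → -4u + 5v,

so the integral becomes

    ∬_R (-4u + 5v) · |J| du dv = ∫_0^1 ∫_0^2 (-28u + 35v) dv du.

Inner (v): 70 - 56u.
Outer (u): 42.

Therefore ∬_D (x - y) dx dy = 42.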